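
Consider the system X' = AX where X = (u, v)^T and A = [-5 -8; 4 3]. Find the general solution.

u(t) = -C_1e^(-t)sin(4t) + C_1e^(-t)cos(4t) + C_2e^(-t)sin(4t) + C_2e^(-t)cos(4t), v(t) = C_1e^(-t)sin(4t) - C_2e^(-t)cos(4t)

Coefficient matrix A = [[-5, -8], [4, 3]].
Characteristic polynomial det(A - λI) = λ^2 + 2λ + 17 = 0.
Eigenvalues λ = -1 ± 4i (complex conjugate pair).
For λ=-1+4i: an eigenvector is (1,0) - i(-1,1) = (1 + i, 0 - i).
A real fundamental pair from Re and Im of e^((-1+4i)t)v: X_1 = e^(-t)(cos(4t)·(1,0) + sin(4t)·(-1,1)), X_2 = e^(-t)(sin(4t)·(1,0) - cos(4t)·(-1,1)).
General solution: C_1X_1 + C_2X_2.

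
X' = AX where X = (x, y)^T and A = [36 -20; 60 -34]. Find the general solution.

x(t) = -K_1e^(-4t) - 2K_2e^(6t), y(t) = -2K_1e^(-4t) - 3K_2e^(6t)

Coefficient matrix A = [[36, -20], [60, -34]].
Characteristic polynomial det(A - λI) = λ^2 - 2λ - 24 = 0.
Eigenvalues λ = -4, 6.
For λ=-4: (A-λI) row 1 is [40, -20], so an eigenvector is (-1, -2).
For λ=6: (A-λI) row 1 is [30, -20], so an eigenvector is (-2, -3).
General solution: K_1e^(-4t)(-1,-2) + K_2e^(6t)(-2,-3).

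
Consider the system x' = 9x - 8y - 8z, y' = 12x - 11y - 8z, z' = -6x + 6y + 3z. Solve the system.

x(t) = C_1e^(t) - 4C_2e^(3t), y(t) = C_1e^(t) - 4C_2e^(3t) - C_3e^(-3t), z(t) = C_2e^(3t) + C_3e^(-3t)

Coefficient matrix A = [[9, -8, -8], [12, -11, -8], [-6, 6, 3]].
det(A - λI) = 0 gives eigenvalues λ = 1, 3, -3.
For λ=1: eigenvector (1,1,0).
For λ=3: eigenvector (-4,-4,1).
For λ=-3: eigenvector (0,-1,1).
General solution: C_1e^(t)(1,1,0) + C_2e^(3t)(-4,-4,1) + C_3e^(-3t)(0,-1,1).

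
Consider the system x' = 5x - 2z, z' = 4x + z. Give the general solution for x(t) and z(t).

x(t) = K_1e^(3t)sin(2t) - K_2e^(3t)cos(2t), z(t) = K_1e^(3t)sin(2t) - K_1e^(3t)cos(2t) - K_2e^(3t)sin(2t) - K_2e^(3t)cos(2t)

Coefficient matrix A = [[5, -2], [4, 1]].
Characteristic polynomial det(A - λI) = λ^2 - 6λ + 13 = 0.
Eigenvalues λ = 3 ± 2i (complex conjugate pair).
For λ=3+2i: an eigenvector is (0,-1) - i(1,1) = (0 - i, -1 - i).
A real fundamental pair from Re and Im of e^((3+2i)t)v: X_1 = e^(3t)(cos(2t)·(0,-1) + sin(2t)·(1,1)), X_2 = e^(3t)(sin(2t)·(0,-1) - cos(2t)·(1,1)).
General solution: K_1X_1 + K_2X_2.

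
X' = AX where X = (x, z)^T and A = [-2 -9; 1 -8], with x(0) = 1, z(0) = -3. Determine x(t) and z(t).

x(t) = 30te^(-5t) + e^(-5t), z(t) = 10te^(-5t) - 3e^(-5t)

Coefficient matrix A = [[-2, -9], [1, -8]].
Characteristic polynomial det(A - λI) = λ^2 + 10λ + 25 = 0.
Single eigenvalue λ = -5 with algebraic multiplicity 2.
Eigenvector v = (3,1); generalized eigenvector w with (A-λI)w=v is (1,0).
General solution: e^(-5t)[C_1·v + C_2·(t·v + w)].
Applying x(0)=1, z(0)=-3 gives C_1=-3, C_2=10.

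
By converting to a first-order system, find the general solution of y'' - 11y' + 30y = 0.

Let x_1 = y, x_2 = y'. Then x_1' = x_2 and x_2' = -30x_1 + 11x_2.
A = [[0,1],[-30,11]]; det(A-λI) = λ^2 - 11λ + 30.
Eigenvalues λ = 6, 5 with eigenvectors (1,6), (1,5).

y(t) = K_1e^(6t) + K_2e^(5t)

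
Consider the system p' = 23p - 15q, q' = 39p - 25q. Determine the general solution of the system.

Coefficient matrix A = [[23, -15], [39, -25]].
Characteristic polynomial det(A - λI) = λ^2 + 2λ + 10 = 0.
Eigenvalues λ = -1 ± 3i (complex conjugate pair).
For λ=-1+3i: an eigenvector is (2,3) - i(1,2) = (2 - i, 3 - 2i).
A real fundamental pair from Re and Im of e^((-1+3i)t)v: X_1 = e^(-t)(cos(3t)·(2,3) + sin(3t)·(1,2)), X_2 = e^(-t)(sin(3t)·(2,3) - cos(3t)·(1,2)).
General solution: K_1X_1 + K_2X_2.

p(t) = K_1e^(-t)sin(3t) + 2K_1e^(-t)cos(3t) + 2K_2e^(-t)sin(3t) - K_2e^(-t)cos(3t), q(t) = 2K_1e^(-t)sin(3t) + 3K_1e^(-t)cos(3t) + 3K_2e^(-t)sin(3t) - 2K_2e^(-t)cos(3t)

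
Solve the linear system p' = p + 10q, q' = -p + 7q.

p(t) = -3C_1e^(4t)sin(t) + C_1e^(4t)cos(t) + C_2e^(4t)sin(t) + 3C_2e^(4t)cos(t), q(t) = -C_1e^(4t)sin(t) + C_2e^(4t)cos(t)

Coefficient matrix A = [[1, 10], [-1, 7]].
Characteristic polynomial det(A - λI) = λ^2 - 8λ + 17 = 0.
Eigenvalues λ = 4 ± i (complex conjugate pair).
For λ=4+i: an eigenvector is (1,0) - i(-3,-1) = (1 + 3i, 0 + i).
A real fundamental pair from Re and Im of e^((4+i)t)v: X_1 = e^(4t)(cos(t)·(1,0) + sin(t)·(-3,-1)), X_2 = e^(4t)(sin(t)·(1,0) - cos(t)·(-3,-1)).
General solution: C_1X_1 + C_2X_2.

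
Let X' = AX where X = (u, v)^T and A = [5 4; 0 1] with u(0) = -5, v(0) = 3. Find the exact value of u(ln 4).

-2060

A = [[5,4],[0,1]]; eigenvalues λ = 5, 1.
Eigenvectors: (-1,0) for λ=5, (1,-1) for λ=1.
From the initial condition, c_1 = 2, c_2 = -3.
u(ln 4) = (2)(4^5)(-1) + (-3)(4^1)(1) = -2060.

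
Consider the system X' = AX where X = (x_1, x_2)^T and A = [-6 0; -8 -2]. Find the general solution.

x_1(t) = -c_2e^(-6t), x_2(t) = -c_1e^(-2t) - 2c_2e^(-6t)

Coefficient matrix A = [[-6, 0], [-8, -2]].
Characteristic polynomial det(A - λI) = λ^2 + 8λ + 12 = 0.
Eigenvalues λ = -2, -6.
For λ=-2: (A-λI) row 1 is [-4, 0], so an eigenvector is (0, -1).
For λ=-6: (A-λI) row 2 is [-8, 4], so an eigenvector is (-1, -2).
General solution: c_1e^(-2t)(0,-1) + c_2e^(-6t)(-1,-2).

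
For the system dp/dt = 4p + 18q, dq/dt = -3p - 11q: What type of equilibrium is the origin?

A = [[4,18],[-3,-11]]; det(A-λI) = λ^2 + 7λ + 10.
λ = -2, -5: both negative.

stable node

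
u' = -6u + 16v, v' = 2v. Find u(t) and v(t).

Coefficient matrix A = [[-6, 16], [0, 2]].
Characteristic polynomial det(A - λI) = λ^2 + 4λ - 12 = 0.
Eigenvalues λ = -6, 2.
For λ=-6: (A-λI) row 1 is [0, 16], so an eigenvector is (-1, 0).
For λ=2: (A-λI) row 1 is [-8, 16], so an eigenvector is (2, 1).
General solution: c_1e^(-6t)(-1,0) + c_2e^(2t)(2,1).

u(t) = -c_1e^(-6t) + 2c_2e^(2t), v(t) = c_2e^(2t)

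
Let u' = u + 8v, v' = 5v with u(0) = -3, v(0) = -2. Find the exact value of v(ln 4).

-2048

A = [[1,8],[0,5]]; eigenvalues λ = 1, 5.
Eigenvectors: (1,0) for λ=1, (2,1) for λ=5.
From the initial condition, c_1 = 1, c_2 = -2.
v(ln 4) = (1)(4^1)(0) + (-2)(4^5)(1) = -2048.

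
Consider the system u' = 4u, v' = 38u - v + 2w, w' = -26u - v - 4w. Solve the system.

u(t) = c_1e^(4t), v(t) = 6c_1e^(4t) - c_2e^(-3t) - 2c_3e^(-2t), w(t) = -4c_1e^(4t) + c_2e^(-3t) + c_3e^(-2t)

Coefficient matrix A = [[4, 0, 0], [38, -1, 2], [-26, -1, -4]].
det(A - λI) = 0 gives eigenvalues λ = 4, -3, -2.
For λ=4: eigenvector (1,6,-4).
For λ=-3: eigenvector (0,-1,1).
For λ=-2: eigenvector (0,-2,1).
General solution: c_1e^(4t)(1,6,-4) + c_2e^(-3t)(0,-1,1) + c_3e^(-2t)(0,-2,1).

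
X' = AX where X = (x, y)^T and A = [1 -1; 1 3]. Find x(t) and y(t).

Coefficient matrix A = [[1, -1], [1, 3]].
Characteristic polynomial det(A - λI) = λ^2 - 4λ + 4 = 0.
Single eigenvalue λ = 2 with algebraic multiplicity 2.
Eigenvector v = (-1,1); generalized eigenvector w with (A-λI)w=v is (1,0).
General solution: e^(2t)[K_1·v + K_2·(t·v + w)].

x(t) = -K_1e^(2t) - K_2te^(2t) + K_2e^(2t), y(t) = K_1e^(2t) + K_2te^(2t)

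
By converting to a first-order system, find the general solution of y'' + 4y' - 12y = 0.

y(t) = c_1e^(2t) + c_2e^(-6t)

Let x_1 = y, x_2 = y'. Then x_1' = x_2 and x_2' = 12x_1 - 4x_2.
A = [[0,1],[12,-4]]; det(A-λI) = λ^2 + 4λ - 12.
Eigenvalues λ = 2, -6 with eigenvectors (1,2), (1,-6).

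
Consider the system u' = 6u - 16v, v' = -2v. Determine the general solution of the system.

Coefficient matrix A = [[6, -16], [0, -2]].
Characteristic polynomial det(A - λI) = λ^2 - 4λ - 12 = 0.
Eigenvalues λ = 6, -2.
For λ=6: (A-λI) row 1 is [0, -16], so an eigenvector is (1, 0).
For λ=-2: (A-λI) row 1 is [8, -16], so an eigenvector is (-2, -1).
General solution: c_1e^(6t)(1,0) + c_2e^(-2t)(-2,-1).

u(t) = c_1e^(6t) - 2c_2e^(-2t), v(t) = -c_2e^(-2t)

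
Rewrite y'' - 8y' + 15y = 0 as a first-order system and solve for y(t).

Let x_1 = y, x_2 = y'. Then x_1' = x_2 and x_2' = -15x_1 + 8x_2.
A = [[0,1],[-15,8]]; det(A-λI) = λ^2 - 8λ + 15.
Eigenvalues λ = 3, 5 with eigenvectors (1,3), (1,5).

y(t) = K_1e^(3t) + K_2e^(5t)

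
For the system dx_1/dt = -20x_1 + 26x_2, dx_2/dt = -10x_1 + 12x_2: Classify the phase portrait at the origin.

stable spiral

A = [[-20,26],[-10,12]]; det(A-λI) = λ^2 + 8λ + 20.
λ = -4 ± 2i: negative real part.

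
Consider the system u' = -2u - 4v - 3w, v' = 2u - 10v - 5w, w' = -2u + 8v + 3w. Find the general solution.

u(t) = -C_1e^(-4t) - C_2e^(-3t) - 2C_3e^(-2t), v(t) = -2C_1e^(-4t) - C_2e^(-3t) - 3C_3e^(-2t), w(t) = 2C_1e^(-4t) + C_2e^(-3t) + 4C_3e^(-2t)

Coefficient matrix A = [[-2, -4, -3], [2, -10, -5], [-2, 8, 3]].
det(A - λI) = 0 gives eigenvalues λ = -4, -3, -2.
For λ=-4: eigenvector (-1,-2,2).
For λ=-3: eigenvector (-1,-1,1).
For λ=-2: eigenvector (-2,-3,4).
General solution: C_1e^(-4t)(-1,-2,2) + C_2e^(-3t)(-1,-1,1) + C_3e^(-2t)(-2,-3,4).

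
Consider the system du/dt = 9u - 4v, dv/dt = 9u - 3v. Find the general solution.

u(t) = 2K_1e^(3t) + 2K_2te^(3t) - K_2e^(3t), v(t) = 3K_1e^(3t) + 3K_2te^(3t) - 2K_2e^(3t)

Coefficient matrix A = [[9, -4], [9, -3]].
Characteristic polynomial det(A - λI) = λ^2 - 6λ + 9 = 0.
Single eigenvalue λ = 3 with algebraic multiplicity 2.
Eigenvector v = (2,3); generalized eigenvector w with (A-λI)w=v is (-1,-2).
General solution: e^(3t)[K_1·v + K_2·(t·v + w)].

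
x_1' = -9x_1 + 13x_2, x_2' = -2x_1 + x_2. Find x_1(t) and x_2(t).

x_1(t) = 2c_1e^(-4t)sin(t) - 3c_1e^(-4t)cos(t) - 3c_2e^(-4t)sin(t) - 2c_2e^(-4t)cos(t), x_2(t) = c_1e^(-4t)sin(t) - c_1e^(-4t)cos(t) - c_2e^(-4t)sin(t) - c_2e^(-4t)cos(t)

Coefficient matrix A = [[-9, 13], [-2, 1]].
Characteristic polynomial det(A - λI) = λ^2 + 8λ + 17 = 0.
Eigenvalues λ = -4 ± i (complex conjugate pair).
For λ=-4+i: an eigenvector is (-3,-1) - i(2,1) = (-3 - 2i, -1 - i).
A real fundamental pair from Re and Im of e^((-4+i)t)v: X_1 = e^(-4t)(cos(t)·(-3,-1) + sin(t)·(2,1)), X_2 = e^(-4t)(sin(t)·(-3,-1) - cos(t)·(2,1)).
General solution: c_1X_1 + c_2X_2.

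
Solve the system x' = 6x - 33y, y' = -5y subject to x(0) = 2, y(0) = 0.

x(t) = 2e^(6t), y(t) = 0

Coefficient matrix A = [[6, -33], [0, -5]].
Characteristic polynomial det(A - λI) = λ^2 - λ - 30 = 0.
Eigenvalues λ = 6, -5.
For λ=6: (A-λI) row 1 is [0, -33], so an eigenvector is (1, 0).
For λ=-5: (A-λI) row 1 is [11, -33], so an eigenvector is (3, 1).
General solution: K_1e^(6t)(1,0) + K_2e^(-5t)(3,1).
Applying x(0)=2, y(0)=0 gives K_1=2, K_2=0.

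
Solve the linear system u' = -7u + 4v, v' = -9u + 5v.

Coefficient matrix A = [[-7, 4], [-9, 5]].
Characteristic polynomial det(A - λI) = λ^2 + 2λ + 1 = 0.
Single eigenvalue λ = -1 with algebraic multiplicity 2.
Eigenvector v = (-2,-3); generalized eigenvector w with (A-λI)w=v is (1,1).
General solution: e^(-t)[c_1·v + c_2·(t·v + w)].

u(t) = -2c_1e^(-t) - 2c_2te^(-t) + c_2e^(-t), v(t) = -3c_1e^(-t) - 3c_2te^(-t) + c_2e^(-t)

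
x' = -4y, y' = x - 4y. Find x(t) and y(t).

x(t) = -2c_1e^(-2t) - 2c_2te^(-2t) + c_2e^(-2t), y(t) = -c_1e^(-2t) - c_2te^(-2t) + c_2e^(-2t)

Coefficient matrix A = [[0, -4], [1, -4]].
Characteristic polynomial det(A - λI) = λ^2 + 4λ + 4 = 0.
Single eigenvalue λ = -2 with algebraic multiplicity 2.
Eigenvector v = (-2,-1); generalized eigenvector w with (A-λI)w=v is (1,1).
General solution: e^(-2t)[c_1·v + c_2·(t·v + w)].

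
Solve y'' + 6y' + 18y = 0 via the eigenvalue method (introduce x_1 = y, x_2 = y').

y(t) = c_1e^(-3t)cos(3t) + c_2e^(-3t)sin(3t)

Let x_1 = y, x_2 = y'. Then x_1' = x_2 and x_2' = -18x_1 - 6x_2.
A = [[0,1],[-18,-6]]; det(A-λI) = λ^2 + 6λ + 18.
Eigenvalues λ = -3 ± 3i.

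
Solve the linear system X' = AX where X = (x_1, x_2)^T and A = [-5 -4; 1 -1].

x_1(t) = -2C_1e^(-3t) - 2C_2te^(-3t) - 3C_2e^(-3t), x_2(t) = C_1e^(-3t) + C_2te^(-3t) + 2C_2e^(-3t)

Coefficient matrix A = [[-5, -4], [1, -1]].
Characteristic polynomial det(A - λI) = λ^2 + 6λ + 9 = 0.
Single eigenvalue λ = -3 with algebraic multiplicity 2.
Eigenvector v = (-2,1); generalized eigenvector w with (A-λI)w=v is (-3,2).
General solution: e^(-3t)[C_1·v + C_2·(t·v + w)].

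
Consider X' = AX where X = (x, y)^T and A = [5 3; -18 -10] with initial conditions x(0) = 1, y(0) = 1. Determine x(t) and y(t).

x(t) = 4e^(-t) - 3e^(-4t), y(t) = -8e^(-t) + 9e^(-4t)

Coefficient matrix A = [[5, 3], [-18, -10]].
Characteristic polynomial det(A - λI) = λ^2 + 5λ + 4 = 0.
Eigenvalues λ = -1, -4.
For λ=-1: (A-λI) row 1 is [6, 3], so an eigenvector is (1, -2).
For λ=-4: (A-λI) row 1 is [9, 3], so an eigenvector is (-1, 3).
General solution: K_1e^(-t)(1,-2) + K_2e^(-4t)(-1,3).
Applying x(0)=1, y(0)=1 gives K_1=4, K_2=3.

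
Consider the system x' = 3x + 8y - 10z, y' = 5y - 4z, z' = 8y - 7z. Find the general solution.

Coefficient matrix A = [[3, 8, -10], [0, 5, -4], [0, 8, -7]].
det(A - λI) = 0 gives eigenvalues λ = 3, -3, 1.
For λ=3: eigenvector (1,0,0).
For λ=-3: eigenvector (2,1,2).
For λ=1: eigenvector (-1,-1,-1).
General solution: K_1e^(3t)(1,0,0) + K_2e^(-3t)(2,1,2) + K_3e^(t)(-1,-1,-1).

x(t) = K_1e^(3t) + 2K_2e^(-3t) - K_3e^(t), y(t) = K_2e^(-3t) - K_3e^(t), z(t) = 2K_2e^(-3t) - K_3e^(t)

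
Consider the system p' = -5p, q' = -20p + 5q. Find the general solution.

p(t) = C_1e^(-5t), q(t) = 2C_1e^(-5t) - C_2e^(5t)

Coefficient matrix A = [[-5, 0], [-20, 5]].
Characteristic polynomial det(A - λI) = λ^2 - 25 = 0.
Eigenvalues λ = -5, 5.
For λ=-5: (A-λI) row 2 is [-20, 10], so an eigenvector is (1, 2).
For λ=5: (A-λI) row 1 is [-10, 0], so an eigenvector is (0, -1).
General solution: C_1e^(-5t)(1,2) + C_2e^(5t)(0,-1).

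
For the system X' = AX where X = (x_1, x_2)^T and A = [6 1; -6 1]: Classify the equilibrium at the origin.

unstable node

A = [[6,1],[-6,1]]; det(A-λI) = λ^2 - 7λ + 12.
λ = 3, 4: both positive.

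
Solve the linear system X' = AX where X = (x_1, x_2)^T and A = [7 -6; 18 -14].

x_1(t) = K_1e^(-5t) + 2K_2e^(-2t), x_2(t) = 2K_1e^(-5t) + 3K_2e^(-2t)

Coefficient matrix A = [[7, -6], [18, -14]].
Characteristic polynomial det(A - λI) = λ^2 + 7λ + 10 = 0.
Eigenvalues λ = -5, -2.
For λ=-5: (A-λI) row 1 is [12, -6], so an eigenvector is (1, 2).
For λ=-2: (A-λI) row 1 is [9, -6], so an eigenvector is (2, 3).
General solution: K_1e^(-5t)(1,2) + K_2e^(-2t)(2,3).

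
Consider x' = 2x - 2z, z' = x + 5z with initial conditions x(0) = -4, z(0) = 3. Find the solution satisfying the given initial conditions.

Coefficient matrix A = [[2, -2], [1, 5]].
Characteristic polynomial det(A - λI) = λ^2 - 7λ + 12 = 0.
Eigenvalues λ = 3, 4.
For λ=3: (A-λI) row 1 is [-1, -2], so an eigenvector is (-2, 1).
For λ=4: (A-λI) row 1 is [-2, -2], so an eigenvector is (1, -1).
General solution: C_1e^(3t)(-2,1) + C_2e^(4t)(1,-1).
Applying x(0)=-4, z(0)=3 gives C_1=1, C_2=-2.

x(t) = -2e^(4t) - 2e^(3t), z(t) = 2e^(4t) + e^(3t)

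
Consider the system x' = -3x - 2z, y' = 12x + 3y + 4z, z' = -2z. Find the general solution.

x(t) = K_1e^(-3t) - 2K_3e^(-2t), y(t) = -2K_1e^(-3t) + K_2e^(3t) + 4K_3e^(-2t), z(t) = K_3e^(-2t)

Coefficient matrix A = [[-3, 0, -2], [12, 3, 4], [0, 0, -2]].
det(A - λI) = 0 gives eigenvalues λ = -3, 3, -2.
For λ=-3: eigenvector (1,-2,0).
For λ=3: eigenvector (0,1,0).
For λ=-2: eigenvector (-2,4,1).
General solution: K_1e^(-3t)(1,-2,0) + K_2e^(3t)(0,1,0) + K_3e^(-2t)(-2,4,1).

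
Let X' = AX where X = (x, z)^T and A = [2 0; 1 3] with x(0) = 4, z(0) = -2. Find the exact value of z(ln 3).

A = [[2,0],[1,3]]; eigenvalues λ = 2, 3.
Eigenvectors: (1,-1) for λ=2, (0,1) for λ=3.
From the initial condition, c_1 = 4, c_2 = 2.
z(ln 3) = (4)(3^2)(-1) + (2)(3^3)(1) = 18.

18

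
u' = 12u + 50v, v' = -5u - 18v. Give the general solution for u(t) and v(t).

Coefficient matrix A = [[12, 50], [-5, -18]].
Characteristic polynomial det(A - λI) = λ^2 + 6λ + 34 = 0.
Eigenvalues λ = -3 ± 5i (complex conjugate pair).
For λ=-3+5i: an eigenvector is (3,-1) - i(-1,0) = (3 + i, -1).
A real fundamental pair from Re and Im of e^((-3+5i)t)v: X_1 = e^(-3t)(cos(5t)·(3,-1) + sin(5t)·(-1,0)), X_2 = e^(-3t)(sin(5t)·(3,-1) - cos(5t)·(-1,0)).
General solution: K_1X_1 + K_2X_2.

u(t) = -K_1e^(-3t)sin(5t) + 3K_1e^(-3t)cos(5t) + 3K_2e^(-3t)sin(5t) + K_2e^(-3t)cos(5t), v(t) = -K_1e^(-3t)cos(5t) - K_2e^(-3t)sin(5t)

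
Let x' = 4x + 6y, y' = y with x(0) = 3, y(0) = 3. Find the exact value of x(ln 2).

A = [[4,6],[0,1]]; eigenvalues λ = 1, 4.
Eigenvectors: (-2,1) for λ=1, (1,0) for λ=4.
From the initial condition, c_1 = 3, c_2 = 9.
x(ln 2) = (3)(2^1)(-2) + (9)(2^4)(1) = 132.

132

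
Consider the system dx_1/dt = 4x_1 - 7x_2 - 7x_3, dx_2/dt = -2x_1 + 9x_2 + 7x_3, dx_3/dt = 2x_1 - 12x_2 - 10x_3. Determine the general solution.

Coefficient matrix A = [[4, -7, -7], [-2, 9, 7], [2, -12, -10]].
det(A - λI) = 0 gives eigenvalues λ = 2, 4, -3.
For λ=2: eigenvector (0,1,-1).
For λ=4: eigenvector (1,-1,1).
For λ=-3: eigenvector (1,-1,2).
General solution: K_1e^(2t)(0,1,-1) + K_2e^(4t)(1,-1,1) + K_3e^(-3t)(1,-1,2).

x_1(t) = K_2e^(4t) + K_3e^(-3t), x_2(t) = K_1e^(2t) - K_2e^(4t) - K_3e^(-3t), x_3(t) = -K_1e^(2t) + K_2e^(4t) + 2K_3e^(-3t)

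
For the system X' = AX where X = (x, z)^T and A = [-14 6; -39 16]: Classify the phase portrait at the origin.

A = [[-14,6],[-39,16]]; det(A-λI) = λ^2 - 2λ + 10.
λ = 1 ± 3i: positive real part.

unstable spiral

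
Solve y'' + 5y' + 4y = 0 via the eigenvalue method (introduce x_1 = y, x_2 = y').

Let x_1 = y, x_2 = y'. Then x_1' = x_2 and x_2' = -4x_1 - 5x_2.
A = [[0,1],[-4,-5]]; det(A-λI) = λ^2 + 5λ + 4.
Eigenvalues λ = -1, -4 with eigenvectors (1,-1), (1,-4).

y(t) = c_1e^(-t) + c_2e^(-4t)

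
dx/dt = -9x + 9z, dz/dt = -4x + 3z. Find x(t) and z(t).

Coefficient matrix A = [[-9, 9], [-4, 3]].
Characteristic polynomial det(A - λI) = λ^2 + 6λ + 9 = 0.
Single eigenvalue λ = -3 with algebraic multiplicity 2.
Eigenvector v = (-3,-2); generalized eigenvector w with (A-λI)w=v is (2,1).
General solution: e^(-3t)[c_1·v + c_2·(t·v + w)].

x(t) = -3c_1e^(-3t) - 3c_2te^(-3t) + 2c_2e^(-3t), z(t) = -2c_1e^(-3t) - 2c_2te^(-3t) + c_2e^(-3t)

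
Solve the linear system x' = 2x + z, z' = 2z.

x(t) = -K_1e^(2t) - K_2te^(2t) + 2K_2e^(2t), z(t) = -K_2e^(2t)

Coefficient matrix A = [[2, 1], [0, 2]].
Characteristic polynomial det(A - λI) = λ^2 - 4λ + 4 = 0.
Single eigenvalue λ = 2 with algebraic multiplicity 2.
Eigenvector v = (-1,0); generalized eigenvector w with (A-λI)w=v is (2,-1).
General solution: e^(2t)[K_1·v + K_2·(t·v + w)].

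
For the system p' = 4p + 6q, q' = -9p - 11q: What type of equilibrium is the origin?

A = [[4,6],[-9,-11]]; det(A-λI) = λ^2 + 7λ + 10.
λ = -2, -5: both negative.

stable node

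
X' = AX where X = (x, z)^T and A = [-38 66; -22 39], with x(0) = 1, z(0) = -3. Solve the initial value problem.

Coefficient matrix A = [[-38, 66], [-22, 39]].
Characteristic polynomial det(A - λI) = λ^2 - λ - 30 = 0.
Eigenvalues λ = -5, 6.
For λ=-5: (A-λI) row 1 is [-33, 66], so an eigenvector is (2, 1).
For λ=6: (A-λI) row 1 is [-44, 66], so an eigenvector is (3, 2).
General solution: C_1e^(-5t)(2,1) + C_2e^(6t)(3,2).
Applying x(0)=1, z(0)=-3 gives C_1=11, C_2=-7.

x(t) = -21e^(6t) + 22e^(-5t), z(t) = -14e^(6t) + 11e^(-5t)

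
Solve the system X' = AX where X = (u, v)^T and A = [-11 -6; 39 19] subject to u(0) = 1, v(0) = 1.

Coefficient matrix A = [[-11, -6], [39, 19]].
Characteristic polynomial det(A - λI) = λ^2 - 8λ + 25 = 0.
Eigenvalues λ = 4 ± 3i (complex conjugate pair).
For λ=4+3i: an eigenvector is (1,-2) - i(-1,3) = (1 + i, -2 - 3i).
A real fundamental pair from Re and Im of e^((4+3i)t)v: X_1 = e^(4t)(cos(3t)·(1,-2) + sin(3t)·(-1,3)), X_2 = e^(4t)(sin(3t)·(1,-2) - cos(3t)·(-1,3)).
General solution: K_1X_1 + K_2X_2.
Applying u(0)=1, v(0)=1 gives K_1=4, K_2=-3.

u(t) = -7e^(4t)sin(3t) + e^(4t)cos(3t), v(t) = 18e^(4t)sin(3t) + e^(4t)cos(3t)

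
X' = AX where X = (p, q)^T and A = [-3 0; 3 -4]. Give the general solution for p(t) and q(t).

Coefficient matrix A = [[-3, 0], [3, -4]].
Characteristic polynomial det(A - λI) = λ^2 + 7λ + 12 = 0.
Eigenvalues λ = -3, -4.
For λ=-3: (A-λI) row 2 is [3, -1], so an eigenvector is (-1, -3).
For λ=-4: (A-λI) row 1 is [1, 0], so an eigenvector is (0, -1).
General solution: K_1e^(-3t)(-1,-3) + K_2e^(-4t)(0,-1).

p(t) = -K_1e^(-3t), q(t) = -3K_1e^(-3t) - K_2e^(-4t)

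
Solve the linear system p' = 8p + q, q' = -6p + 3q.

Coefficient matrix A = [[8, 1], [-6, 3]].
Characteristic polynomial det(A - λI) = λ^2 - 11λ + 30 = 0.
Eigenvalues λ = 5, 6.
For λ=5: (A-λI) row 1 is [3, 1], so an eigenvector is (-1, 3).
For λ=6: (A-λI) row 1 is [2, 1], so an eigenvector is (1, -2).
General solution: c_1e^(5t)(-1,3) + c_2e^(6t)(1,-2).

p(t) = -c_1e^(5t) + c_2e^(6t), q(t) = 3c_1e^(5t) - 2c_2e^(6t)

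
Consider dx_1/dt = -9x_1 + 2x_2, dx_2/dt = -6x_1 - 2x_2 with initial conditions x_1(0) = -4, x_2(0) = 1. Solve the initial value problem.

x_1(t) = 14e^(-5t) - 18e^(-6t), x_2(t) = 28e^(-5t) - 27e^(-6t)

Coefficient matrix A = [[-9, 2], [-6, -2]].
Characteristic polynomial det(A - λI) = λ^2 + 11λ + 30 = 0.
Eigenvalues λ = -5, -6.
For λ=-5: (A-λI) row 1 is [-4, 2], so an eigenvector is (-1, -2).
For λ=-6: (A-λI) row 1 is [-3, 2], so an eigenvector is (2, 3).
General solution: K_1e^(-5t)(-1,-2) + K_2e^(-6t)(2,3).
Applying x_1(0)=-4, x_2(0)=1 gives K_1=-14, K_2=-9.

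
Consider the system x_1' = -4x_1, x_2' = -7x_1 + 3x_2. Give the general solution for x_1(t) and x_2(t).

x_1(t) = -K_1e^(-4t), x_2(t) = -K_1e^(-4t) + K_2e^(3t)

Coefficient matrix A = [[-4, 0], [-7, 3]].
Characteristic polynomial det(A - λI) = λ^2 + λ - 12 = 0.
Eigenvalues λ = -4, 3.
For λ=-4: (A-λI) row 2 is [-7, 7], so an eigenvector is (-1, -1).
For λ=3: (A-λI) row 1 is [-7, 0], so an eigenvector is (0, 1).
General solution: K_1e^(-4t)(-1,-1) + K_2e^(3t)(0,1).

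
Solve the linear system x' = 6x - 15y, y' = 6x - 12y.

x(t) = -2c_1e^(-3t)sin(3t) + c_1e^(-3t)cos(3t) + c_2e^(-3t)sin(3t) + 2c_2e^(-3t)cos(3t), y(t) = -c_1e^(-3t)sin(3t) + c_1e^(-3t)cos(3t) + c_2e^(-3t)sin(3t) + c_2e^(-3t)cos(3t)

Coefficient matrix A = [[6, -15], [6, -12]].
Characteristic polynomial det(A - λI) = λ^2 + 6λ + 18 = 0.
Eigenvalues λ = -3 ± 3i (complex conjugate pair).
For λ=-3+3i: an eigenvector is (1,1) - i(-2,-1) = (1 + 2i, 1 + i).
A real fundamental pair from Re and Im of e^((-3+3i)t)v: X_1 = e^(-3t)(cos(3t)·(1,1) + sin(3t)·(-2,-1)), X_2 = e^(-3t)(sin(3t)·(1,1) - cos(3t)·(-2,-1)).
General solution: c_1X_1 + c_2X_2.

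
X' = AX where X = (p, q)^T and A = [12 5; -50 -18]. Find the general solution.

p(t) = -c_1e^(-3t)cos(5t) - c_2e^(-3t)sin(5t), q(t) = c_1e^(-3t)sin(5t) + 3c_1e^(-3t)cos(5t) + 3c_2e^(-3t)sin(5t) - c_2e^(-3t)cos(5t)

Coefficient matrix A = [[12, 5], [-50, -18]].
Characteristic polynomial det(A - λI) = λ^2 + 6λ + 34 = 0.
Eigenvalues λ = -3 ± 5i (complex conjugate pair).
For λ=-3+5i: an eigenvector is (-1,3) - i(0,1) = (-1, 3 - i).
A real fundamental pair from Re and Im of e^((-3+5i)t)v: X_1 = e^(-3t)(cos(5t)·(-1,3) + sin(5t)·(0,1)), X_2 = e^(-3t)(sin(5t)·(-1,3) - cos(5t)·(0,1)).
General solution: c_1X_1 + c_2X_2.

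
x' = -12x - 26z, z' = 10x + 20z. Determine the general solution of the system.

x(t) = -3C_1e^(4t)sin(2t) + 2C_1e^(4t)cos(2t) + 2C_2e^(4t)sin(2t) + 3C_2e^(4t)cos(2t), z(t) = 2C_1e^(4t)sin(2t) - C_1e^(4t)cos(2t) - C_2e^(4t)sin(2t) - 2C_2e^(4t)cos(2t)

Coefficient matrix A = [[-12, -26], [10, 20]].
Characteristic polynomial det(A - λI) = λ^2 - 8λ + 20 = 0.
Eigenvalues λ = 4 ± 2i (complex conjugate pair).
For λ=4+2i: an eigenvector is (2,-1) - i(-3,2) = (2 + 3i, -1 - 2i).
A real fundamental pair from Re and Im of e^((4+2i)t)v: X_1 = e^(4t)(cos(2t)·(2,-1) + sin(2t)·(-3,2)), X_2 = e^(4t)(sin(2t)·(2,-1) - cos(2t)·(-3,2)).
General solution: C_1X_1 + C_2X_2.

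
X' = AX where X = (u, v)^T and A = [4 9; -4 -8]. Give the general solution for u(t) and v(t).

Coefficient matrix A = [[4, 9], [-4, -8]].
Characteristic polynomial det(A - λI) = λ^2 + 4λ + 4 = 0.
Single eigenvalue λ = -2 with algebraic multiplicity 2.
Eigenvector v = (-3,2); generalized eigenvector w with (A-λI)w=v is (1,-1).
General solution: e^(-2t)[C_1·v + C_2·(t·v + w)].

u(t) = -3C_1e^(-2t) - 3C_2te^(-2t) + C_2e^(-2t), v(t) = 2C_1e^(-2t) + 2C_2te^(-2t) - C_2e^(-2t)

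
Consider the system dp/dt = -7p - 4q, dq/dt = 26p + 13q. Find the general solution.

Coefficient matrix A = [[-7, -4], [26, 13]].
Characteristic polynomial det(A - λI) = λ^2 - 6λ + 13 = 0.
Eigenvalues λ = 3 ± 2i (complex conjugate pair).
For λ=3+2i: an eigenvector is (-1,3) - i(-1,2) = (-1 + i, 3 - 2i).
A real fundamental pair from Re and Im of e^((3+2i)t)v: X_1 = e^(3t)(cos(2t)·(-1,3) + sin(2t)·(-1,2)), X_2 = e^(3t)(sin(2t)·(-1,3) - cos(2t)·(-1,2)).
General solution: C_1X_1 + C_2X_2.

p(t) = -C_1e^(3t)sin(2t) - C_1e^(3t)cos(2t) - C_2e^(3t)sin(2t) + C_2e^(3t)cos(2t), q(t) = 2C_1e^(3t)sin(2t) + 3C_1e^(3t)cos(2t) + 3C_2e^(3t)sin(2t) - 2C_2e^(3t)cos(2t)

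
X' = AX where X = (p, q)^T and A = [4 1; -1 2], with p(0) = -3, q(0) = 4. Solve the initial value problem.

p(t) = te^(3t) - 3e^(3t), q(t) = -te^(3t) + 4e^(3t)

Coefficient matrix A = [[4, 1], [-1, 2]].
Characteristic polynomial det(A - λI) = λ^2 - 6λ + 9 = 0.
Single eigenvalue λ = 3 with algebraic multiplicity 2.
Eigenvector v = (1,-1); generalized eigenvector w with (A-λI)w=v is (-2,3).
General solution: e^(3t)[C_1·v + C_2·(t·v + w)].
Applying p(0)=-3, q(0)=4 gives C_1=-1, C_2=1.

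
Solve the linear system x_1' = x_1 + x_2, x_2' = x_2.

x_1(t) = C_1e^(t) + C_2te^(t) - C_2e^(t), x_2(t) = C_2e^(t)

Coefficient matrix A = [[1, 1], [0, 1]].
Characteristic polynomial det(A - λI) = λ^2 - 2λ + 1 = 0.
Single eigenvalue λ = 1 with algebraic multiplicity 2.
Eigenvector v = (1,0); generalized eigenvector w with (A-λI)w=v is (-1,1).
General solution: e^(t)[C_1·v + C_2·(t·v + w)].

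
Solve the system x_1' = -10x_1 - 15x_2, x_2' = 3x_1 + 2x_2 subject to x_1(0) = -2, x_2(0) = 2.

Coefficient matrix A = [[-10, -15], [3, 2]].
Characteristic polynomial det(A - λI) = λ^2 + 8λ + 25 = 0.
Eigenvalues λ = -4 ± 3i (complex conjugate pair).
For λ=-4+3i: an eigenvector is (1,0) - i(-2,1) = (1 + 2i, 0 - i).
A real fundamental pair from Re and Im of e^((-4+3i)t)v: X_1 = e^(-4t)(cos(3t)·(1,0) + sin(3t)·(-2,1)), X_2 = e^(-4t)(sin(3t)·(1,0) - cos(3t)·(-2,1)).
General solution: c_1X_1 + c_2X_2.
Applying x_1(0)=-2, x_2(0)=2 gives c_1=2, c_2=-2.

x_1(t) = -6e^(-4t)sin(3t) - 2e^(-4t)cos(3t), x_2(t) = 2e^(-4t)sin(3t) + 2e^(-4t)cos(3t)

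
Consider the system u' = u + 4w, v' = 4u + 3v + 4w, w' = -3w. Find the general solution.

u(t) = c_1e^(t) - c_3e^(-3t), v(t) = -2c_1e^(t) + c_2e^(3t), w(t) = c_3e^(-3t)

Coefficient matrix A = [[1, 0, 4], [4, 3, 4], [0, 0, -3]].
det(A - λI) = 0 gives eigenvalues λ = 1, 3, -3.
For λ=1: eigenvector (1,-2,0).
For λ=3: eigenvector (0,1,0).
For λ=-3: eigenvector (-1,0,1).
General solution: c_1e^(t)(1,-2,0) + c_2e^(3t)(0,1,0) + c_3e^(-3t)(-1,0,1).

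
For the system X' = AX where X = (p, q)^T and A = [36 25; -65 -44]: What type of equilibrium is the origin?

stable spiral

A = [[36,25],[-65,-44]]; det(A-λI) = λ^2 + 8λ + 41.
λ = -4 ± 5i: negative real part.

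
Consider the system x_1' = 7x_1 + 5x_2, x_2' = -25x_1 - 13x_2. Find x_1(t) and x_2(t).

Coefficient matrix A = [[7, 5], [-25, -13]].
Characteristic polynomial det(A - λI) = λ^2 + 6λ + 34 = 0.
Eigenvalues λ = -3 ± 5i (complex conjugate pair).
For λ=-3+5i: an eigenvector is (-1,2) - i(0,1) = (-1, 2 - i).
A real fundamental pair from Re and Im of e^((-3+5i)t)v: X_1 = e^(-3t)(cos(5t)·(-1,2) + sin(5t)·(0,1)), X_2 = e^(-3t)(sin(5t)·(-1,2) - cos(5t)·(0,1)).
General solution: K_1X_1 + K_2X_2.

x_1(t) = -K_1e^(-3t)cos(5t) - K_2e^(-3t)sin(5t), x_2(t) = K_1e^(-3t)sin(5t) + 2K_1e^(-3t)cos(5t) + 2K_2e^(-3t)sin(5t) - K_2e^(-3t)cos(5t)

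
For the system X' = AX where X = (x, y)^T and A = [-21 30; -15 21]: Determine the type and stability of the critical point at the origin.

A = [[-21,30],[-15,21]]; det(A-λI) = λ^2 + 9.
λ = 0 ± 3i: zero real part.

center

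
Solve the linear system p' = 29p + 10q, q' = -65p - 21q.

Coefficient matrix A = [[29, 10], [-65, -21]].
Characteristic polynomial det(A - λI) = λ^2 - 8λ + 41 = 0.
Eigenvalues λ = 4 ± 5i (complex conjugate pair).
For λ=4+5i: an eigenvector is (-1,2) - i(-1,3) = (-1 + i, 2 - 3i).
A real fundamental pair from Re and Im of e^((4+5i)t)v: X_1 = e^(4t)(cos(5t)·(-1,2) + sin(5t)·(-1,3)), X_2 = e^(4t)(sin(5t)·(-1,2) - cos(5t)·(-1,3)).
General solution: K_1X_1 + K_2X_2.

p(t) = -K_1e^(4t)sin(5t) - K_1e^(4t)cos(5t) - K_2e^(4t)sin(5t) + K_2e^(4t)cos(5t), q(t) = 3K_1e^(4t)sin(5t) + 2K_1e^(4t)cos(5t) + 2K_2e^(4t)sin(5t) - 3K_2e^(4t)cos(5t)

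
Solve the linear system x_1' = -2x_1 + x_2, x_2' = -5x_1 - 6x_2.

Coefficient matrix A = [[-2, 1], [-5, -6]].
Characteristic polynomial det(A - λI) = λ^2 + 8λ + 17 = 0.
Eigenvalues λ = -4 ± i (complex conjugate pair).
For λ=-4+i: an eigenvector is (0,-1) - i(-1,2) = (0 + i, -1 - 2i).
A real fundamental pair from Re and Im of e^((-4+i)t)v: X_1 = e^(-4t)(cos(t)·(0,-1) + sin(t)·(-1,2)), X_2 = e^(-4t)(sin(t)·(0,-1) - cos(t)·(-1,2)).
General solution: C_1X_1 + C_2X_2.

x_1(t) = -C_1e^(-4t)sin(t) + C_2e^(-4t)cos(t), x_2(t) = 2C_1e^(-4t)sin(t) - C_1e^(-4t)cos(t) - C_2e^(-4t)sin(t) - 2C_2e^(-4t)cos(t)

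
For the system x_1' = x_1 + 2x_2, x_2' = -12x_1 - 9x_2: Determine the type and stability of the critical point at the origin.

stable node

A = [[1,2],[-12,-9]]; det(A-λI) = λ^2 + 8λ + 15.
λ = -5, -3: both negative.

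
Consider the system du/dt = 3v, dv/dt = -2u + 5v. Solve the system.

Coefficient matrix A = [[0, 3], [-2, 5]].
Characteristic polynomial det(A - λI) = λ^2 - 5λ + 6 = 0.
Eigenvalues λ = 3, 2.
For λ=3: (A-λI) row 1 is [-3, 3], so an eigenvector is (1, 1).
For λ=2: (A-λI) row 1 is [-2, 3], so an eigenvector is (-3, -2).
General solution: C_1e^(3t)(1,1) + C_2e^(2t)(-3,-2).

u(t) = C_1e^(3t) - 3C_2e^(2t), v(t) = C_1e^(3t) - 2C_2e^(2t)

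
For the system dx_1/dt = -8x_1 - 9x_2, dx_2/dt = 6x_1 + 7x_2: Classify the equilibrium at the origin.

saddle

A = [[-8,-9],[6,7]]; det(A-λI) = λ^2 + λ - 2.
λ = -2, 1: opposite signs.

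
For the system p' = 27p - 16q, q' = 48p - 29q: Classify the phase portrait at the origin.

A = [[27,-16],[48,-29]]; det(A-λI) = λ^2 + 2λ - 15.
λ = 3, -5: opposite signs.

saddle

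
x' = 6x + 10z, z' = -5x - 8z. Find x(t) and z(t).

Coefficient matrix A = [[6, 10], [-5, -8]].
Characteristic polynomial det(A - λI) = λ^2 + 2λ + 2 = 0.
Eigenvalues λ = -1 ± i (complex conjugate pair).
For λ=-1+i: an eigenvector is (-3,2) - i(-1,1) = (-3 + i, 2 - i).
A real fundamental pair from Re and Im of e^((-1+i)t)v: X_1 = e^(-t)(cos(t)·(-3,2) + sin(t)·(-1,1)), X_2 = e^(-t)(sin(t)·(-3,2) - cos(t)·(-1,1)).
General solution: K_1X_1 + K_2X_2.

x(t) = -K_1e^(-t)sin(t) - 3K_1e^(-t)cos(t) - 3K_2e^(-t)sin(t) + K_2e^(-t)cos(t), z(t) = K_1e^(-t)sin(t) + 2K_1e^(-t)cos(t) + 2K_2e^(-t)sin(t) - K_2e^(-t)cos(t)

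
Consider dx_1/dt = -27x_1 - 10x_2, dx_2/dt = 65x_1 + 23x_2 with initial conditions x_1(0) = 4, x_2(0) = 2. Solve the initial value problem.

Coefficient matrix A = [[-27, -10], [65, 23]].
Characteristic polynomial det(A - λI) = λ^2 + 4λ + 29 = 0.
Eigenvalues λ = -2 ± 5i (complex conjugate pair).
For λ=-2+5i: an eigenvector is (1,-2) - i(-1,3) = (1 + i, -2 - 3i).
A real fundamental pair from Re and Im of e^((-2+5i)t)v: X_1 = e^(-2t)(cos(5t)·(1,-2) + sin(5t)·(-1,3)), X_2 = e^(-2t)(sin(5t)·(1,-2) - cos(5t)·(-1,3)).
General solution: C_1X_1 + C_2X_2.
Applying x_1(0)=4, x_2(0)=2 gives C_1=14, C_2=-10.

x_1(t) = -24e^(-2t)sin(5t) + 4e^(-2t)cos(5t), x_2(t) = 62e^(-2t)sin(5t) + 2e^(-2t)cos(5t)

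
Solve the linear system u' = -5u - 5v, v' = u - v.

u(t) = -c_1e^(-3t)sin(t) - 2c_1e^(-3t)cos(t) - 2c_2e^(-3t)sin(t) + c_2e^(-3t)cos(t), v(t) = c_1e^(-3t)cos(t) + c_2e^(-3t)sin(t)

Coefficient matrix A = [[-5, -5], [1, -1]].
Characteristic polynomial det(A - λI) = λ^2 + 6λ + 10 = 0.
Eigenvalues λ = -3 ± i (complex conjugate pair).
For λ=-3+i: an eigenvector is (-2,1) - i(-1,0) = (-2 + i, 1).
A real fundamental pair from Re and Im of e^((-3+i)t)v: X_1 = e^(-3t)(cos(t)·(-2,1) + sin(t)·(-1,0)), X_2 = e^(-3t)(sin(t)·(-2,1) - cos(t)·(-1,0)).
General solution: c_1X_1 + c_2X_2.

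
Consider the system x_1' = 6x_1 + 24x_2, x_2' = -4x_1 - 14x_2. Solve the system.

Coefficient matrix A = [[6, 24], [-4, -14]].
Characteristic polynomial det(A - λI) = λ^2 + 8λ + 12 = 0.
Eigenvalues λ = -6, -2.
For λ=-6: (A-λI) row 1 is [12, 24], so an eigenvector is (-2, 1).
For λ=-2: (A-λI) row 1 is [8, 24], so an eigenvector is (3, -1).
General solution: c_1e^(-6t)(-2,1) + c_2e^(-2t)(3,-1).

x_1(t) = -2c_1e^(-6t) + 3c_2e^(-2t), x_2(t) = c_1e^(-6t) - c_2e^(-2t)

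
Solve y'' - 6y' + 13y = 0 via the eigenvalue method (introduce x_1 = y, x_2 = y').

Let x_1 = y, x_2 = y'. Then x_1' = x_2 and x_2' = -13x_1 + 6x_2.
A = [[0,1],[-13,6]]; det(A-λI) = λ^2 - 6λ + 13.
Eigenvalues λ = 3 ± 2i.

y(t) = K_1e^(3t)cos(2t) + K_2e^(3t)sin(2t)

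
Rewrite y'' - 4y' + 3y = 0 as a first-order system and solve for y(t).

Let x_1 = y, x_2 = y'. Then x_1' = x_2 and x_2' = -3x_1 + 4x_2.
A = [[0,1],[-3,4]]; det(A-λI) = λ^2 - 4λ + 3.
Eigenvalues λ = 1, 3 with eigenvectors (1,1), (1,3).

y(t) = K_1e^(t) + K_2e^(3t)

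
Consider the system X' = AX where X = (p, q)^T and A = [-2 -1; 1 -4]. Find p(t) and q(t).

p(t) = K_1e^(-3t) + K_2te^(-3t) + 3K_2e^(-3t), q(t) = K_1e^(-3t) + K_2te^(-3t) + 2K_2e^(-3t)

Coefficient matrix A = [[-2, -1], [1, -4]].
Characteristic polynomial det(A - λI) = λ^2 + 6λ + 9 = 0.
Single eigenvalue λ = -3 with algebraic multiplicity 2.
Eigenvector v = (1,1); generalized eigenvector w with (A-λI)w=v is (3,2).
General solution: e^(-3t)[K_1·v + K_2·(t·v + w)].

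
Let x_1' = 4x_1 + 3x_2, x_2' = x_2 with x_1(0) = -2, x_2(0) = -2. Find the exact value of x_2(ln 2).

A = [[4,3],[0,1]]; eigenvalues λ = 1, 4.
Eigenvectors: (1,-1) for λ=1, (1,0) for λ=4.
From the initial condition, c_1 = 2, c_2 = -4.
x_2(ln 2) = (2)(2^1)(-1) + (-4)(2^4)(0) = -4.

-4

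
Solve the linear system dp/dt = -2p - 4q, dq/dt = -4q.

Coefficient matrix A = [[-2, -4], [0, -4]].
Characteristic polynomial det(A - λI) = λ^2 + 6λ + 8 = 0.
Eigenvalues λ = -4, -2.
For λ=-4: (A-λI) row 1 is [2, -4], so an eigenvector is (-2, -1).
For λ=-2: (A-λI) row 1 is [0, -4], so an eigenvector is (1, 0).
General solution: K_1e^(-4t)(-2,-1) + K_2e^(-2t)(1,0).

p(t) = -2K_1e^(-4t) + K_2e^(-2t), q(t) = -K_1e^(-4t)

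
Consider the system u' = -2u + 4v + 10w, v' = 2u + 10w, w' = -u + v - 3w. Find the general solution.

u(t) = -K_1e^(-4t) - 2K_2e^(-3t) + K_3e^(2t), v(t) = -2K_1e^(-4t) - 2K_2e^(-3t) + K_3e^(2t), w(t) = K_1e^(-4t) + K_2e^(-3t)

Coefficient matrix A = [[-2, 4, 10], [2, 0, 10], [-1, 1, -3]].
det(A - λI) = 0 gives eigenvalues λ = -4, -3, 2.
For λ=-4: eigenvector (-1,-2,1).
For λ=-3: eigenvector (-2,-2,1).
For λ=2: eigenvector (1,1,0).
General solution: K_1e^(-4t)(-1,-2,1) + K_2e^(-3t)(-2,-2,1) + K_3e^(2t)(1,1,0).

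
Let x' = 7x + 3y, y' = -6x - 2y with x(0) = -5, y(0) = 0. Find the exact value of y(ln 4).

2520

A = [[7,3],[-6,-2]]; eigenvalues λ = 1, 4.
Eigenvectors: (1,-2) for λ=1, (-1,1) for λ=4.
From the initial condition, c_1 = 5, c_2 = 10.
y(ln 4) = (5)(4^1)(-2) + (10)(4^4)(1) = 2520.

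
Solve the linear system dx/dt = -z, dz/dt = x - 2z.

x(t) = -c_1e^(-t) - c_2te^(-t) - 3c_2e^(-t), z(t) = -c_1e^(-t) - c_2te^(-t) - 2c_2e^(-t)

Coefficient matrix A = [[0, -1], [1, -2]].
Characteristic polynomial det(A - λI) = λ^2 + 2λ + 1 = 0.
Single eigenvalue λ = -1 with algebraic multiplicity 2.
Eigenvector v = (-1,-1); generalized eigenvector w with (A-λI)w=v is (-3,-2).
General solution: e^(-t)[c_1·v + c_2·(t·v + w)].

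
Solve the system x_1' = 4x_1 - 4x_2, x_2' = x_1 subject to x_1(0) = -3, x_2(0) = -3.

x_1(t) = 6te^(2t) - 3e^(2t), x_2(t) = 3te^(2t) - 3e^(2t)

Coefficient matrix A = [[4, -4], [1, 0]].
Characteristic polynomial det(A - λI) = λ^2 - 4λ + 4 = 0.
Single eigenvalue λ = 2 with algebraic multiplicity 2.
Eigenvector v = (-2,-1); generalized eigenvector w with (A-λI)w=v is (1,1).
General solution: e^(2t)[K_1·v + K_2·(t·v + w)].
Applying x_1(0)=-3, x_2(0)=-3 gives K_1=0, K_2=-3.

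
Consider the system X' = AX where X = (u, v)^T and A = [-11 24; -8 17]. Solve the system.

u(t) = -2K_1e^(t) + 3K_2e^(5t), v(t) = -K_1e^(t) + 2K_2e^(5t)

Coefficient matrix A = [[-11, 24], [-8, 17]].
Characteristic polynomial det(A - λI) = λ^2 - 6λ + 5 = 0.
Eigenvalues λ = 1, 5.
For λ=1: (A-λI) row 1 is [-12, 24], so an eigenvector is (-2, -1).
For λ=5: (A-λI) row 1 is [-16, 24], so an eigenvector is (3, 2).
General solution: K_1e^(t)(-2,-1) + K_2e^(5t)(3,2).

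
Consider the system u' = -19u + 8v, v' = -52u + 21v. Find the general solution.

Coefficient matrix A = [[-19, 8], [-52, 21]].
Characteristic polynomial det(A - λI) = λ^2 - 2λ + 17 = 0.
Eigenvalues λ = 1 ± 4i (complex conjugate pair).
For λ=1+4i: an eigenvector is (-1,-2) - i(1,3) = (-1 - i, -2 - 3i).
A real fundamental pair from Re and Im of e^((1+4i)t)v: X_1 = e^(t)(cos(4t)·(-1,-2) + sin(4t)·(1,3)), X_2 = e^(t)(sin(4t)·(-1,-2) - cos(4t)·(1,3)).
General solution: c_1X_1 + c_2X_2.

u(t) = c_1e^(t)sin(4t) - c_1e^(t)cos(4t) - c_2e^(t)sin(4t) - c_2e^(t)cos(4t), v(t) = 3c_1e^(t)sin(4t) - 2c_1e^(t)cos(4t) - 2c_2e^(t)sin(4t) - 3c_2e^(t)cos(4t)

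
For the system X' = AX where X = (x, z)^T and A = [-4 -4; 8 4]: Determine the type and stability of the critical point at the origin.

A = [[-4,-4],[8,4]]; det(A-λI) = λ^2 + 16.
λ = 0 ± 4i: zero real part.

center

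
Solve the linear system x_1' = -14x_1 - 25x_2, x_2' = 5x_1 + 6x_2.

x_1(t) = c_1e^(-4t)sin(5t) + 2c_1e^(-4t)cos(5t) + 2c_2e^(-4t)sin(5t) - c_2e^(-4t)cos(5t), x_2(t) = -c_1e^(-4t)cos(5t) - c_2e^(-4t)sin(5t)

Coefficient matrix A = [[-14, -25], [5, 6]].
Characteristic polynomial det(A - λI) = λ^2 + 8λ + 41 = 0.
Eigenvalues λ = -4 ± 5i (complex conjugate pair).
For λ=-4+5i: an eigenvector is (2,-1) - i(1,0) = (2 - i, -1).
A real fundamental pair from Re and Im of e^((-4+5i)t)v: X_1 = e^(-4t)(cos(5t)·(2,-1) + sin(5t)·(1,0)), X_2 = e^(-4t)(sin(5t)·(2,-1) - cos(5t)·(1,0)).
General solution: c_1X_1 + c_2X_2.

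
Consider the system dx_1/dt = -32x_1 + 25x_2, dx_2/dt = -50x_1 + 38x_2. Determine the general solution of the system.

x_1(t) = -c_1e^(3t)sin(5t) - 2c_1e^(3t)cos(5t) - 2c_2e^(3t)sin(5t) + c_2e^(3t)cos(5t), x_2(t) = -c_1e^(3t)sin(5t) - 3c_1e^(3t)cos(5t) - 3c_2e^(3t)sin(5t) + c_2e^(3t)cos(5t)

Coefficient matrix A = [[-32, 25], [-50, 38]].
Characteristic polynomial det(A - λI) = λ^2 - 6λ + 34 = 0.
Eigenvalues λ = 3 ± 5i (complex conjugate pair).
For λ=3+5i: an eigenvector is (-2,-3) - i(-1,-1) = (-2 + i, -3 + i).
A real fundamental pair from Re and Im of e^((3+5i)t)v: X_1 = e^(3t)(cos(5t)·(-2,-3) + sin(5t)·(-1,-1)), X_2 = e^(3t)(sin(5t)·(-2,-3) - cos(5t)·(-1,-1)).
General solution: c_1X_1 + c_2X_2.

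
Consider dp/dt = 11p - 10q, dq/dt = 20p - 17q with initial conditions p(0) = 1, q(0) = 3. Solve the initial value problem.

Coefficient matrix A = [[11, -10], [20, -17]].
Characteristic polynomial det(A - λI) = λ^2 + 6λ + 13 = 0.
Eigenvalues λ = -3 ± 2i (complex conjugate pair).
For λ=-3+2i: an eigenvector is (1,1) - i(2,3) = (1 - 2i, 1 - 3i).
A real fundamental pair from Re and Im of e^((-3+2i)t)v: X_1 = e^(-3t)(cos(2t)·(1,1) + sin(2t)·(2,3)), X_2 = e^(-3t)(sin(2t)·(1,1) - cos(2t)·(2,3)).
General solution: K_1X_1 + K_2X_2.
Applying p(0)=1, q(0)=3 gives K_1=-3, K_2=-2.

p(t) = -8e^(-3t)sin(2t) + e^(-3t)cos(2t), q(t) = -11e^(-3t)sin(2t) + 3e^(-3t)cos(2t)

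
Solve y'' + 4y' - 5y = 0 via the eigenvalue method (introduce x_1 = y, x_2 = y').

Let x_1 = y, x_2 = y'. Then x_1' = x_2 and x_2' = 5x_1 - 4x_2.
A = [[0,1],[5,-4]]; det(A-λI) = λ^2 + 4λ - 5.
Eigenvalues λ = -5, 1 with eigenvectors (1,-5), (1,1).

y(t) = K_1e^(-5t) + K_2e^(t)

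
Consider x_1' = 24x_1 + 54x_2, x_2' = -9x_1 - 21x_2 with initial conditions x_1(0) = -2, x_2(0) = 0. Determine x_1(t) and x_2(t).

x_1(t) = -6e^(6t) + 4e^(-3t), x_2(t) = 2e^(6t) - 2e^(-3t)

Coefficient matrix A = [[24, 54], [-9, -21]].
Characteristic polynomial det(A - λI) = λ^2 - 3λ - 18 = 0.
Eigenvalues λ = -3, 6.
For λ=-3: (A-λI) row 1 is [27, 54], so an eigenvector is (-2, 1).
For λ=6: (A-λI) row 1 is [18, 54], so an eigenvector is (3, -1).
General solution: K_1e^(-3t)(-2,1) + K_2e^(6t)(3,-1).
Applying x_1(0)=-2, x_2(0)=0 gives K_1=-2, K_2=-2.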